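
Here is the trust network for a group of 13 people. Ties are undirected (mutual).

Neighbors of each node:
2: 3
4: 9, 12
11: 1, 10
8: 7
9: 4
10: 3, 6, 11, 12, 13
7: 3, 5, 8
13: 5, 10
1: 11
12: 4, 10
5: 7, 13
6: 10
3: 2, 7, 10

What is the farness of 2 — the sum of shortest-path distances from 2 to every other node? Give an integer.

Distances from 2: 1:4, 3:1, 4:4, 5:3, 6:3, 7:2, 8:3, 9:5, 10:2, 11:3, 12:3, 13:3.
Sum = 4 + 1 + 4 + 3 + 3 + 2 + 3 + 5 + 2 + 3 + 3 + 3 = 36.

36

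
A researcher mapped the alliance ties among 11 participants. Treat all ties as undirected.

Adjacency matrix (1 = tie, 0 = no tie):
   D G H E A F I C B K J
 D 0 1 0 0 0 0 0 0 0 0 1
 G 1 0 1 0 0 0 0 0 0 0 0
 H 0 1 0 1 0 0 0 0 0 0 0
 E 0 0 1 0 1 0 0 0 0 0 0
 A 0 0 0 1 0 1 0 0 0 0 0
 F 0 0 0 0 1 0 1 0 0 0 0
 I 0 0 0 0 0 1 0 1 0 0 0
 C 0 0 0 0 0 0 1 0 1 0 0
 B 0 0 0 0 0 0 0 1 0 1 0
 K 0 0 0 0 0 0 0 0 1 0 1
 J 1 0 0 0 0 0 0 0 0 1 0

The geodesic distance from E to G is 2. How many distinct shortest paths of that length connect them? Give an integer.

The shortest distance is 2, and the only length-2 path is E–H–G. So there is exactly 1 shortest path.

1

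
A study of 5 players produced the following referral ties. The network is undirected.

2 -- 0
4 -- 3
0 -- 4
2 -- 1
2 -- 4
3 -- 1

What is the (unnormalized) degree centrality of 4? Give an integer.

3

4 is directly tied to 0, 2, and 3. That is 3 neighbors, so the degree of 4 is 3.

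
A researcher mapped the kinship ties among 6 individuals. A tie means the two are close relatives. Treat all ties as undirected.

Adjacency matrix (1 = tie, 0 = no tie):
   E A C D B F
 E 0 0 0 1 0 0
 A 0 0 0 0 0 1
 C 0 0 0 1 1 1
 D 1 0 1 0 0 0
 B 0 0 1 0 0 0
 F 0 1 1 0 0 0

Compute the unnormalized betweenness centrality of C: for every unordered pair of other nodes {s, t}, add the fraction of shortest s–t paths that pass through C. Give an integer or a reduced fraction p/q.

Pairs whose geodesics pass through C — E–A: 1; E–B: 1; E–F: 1; A–D: 1; A–B: 1; D–B: 1; D–F: 1; B–F: 1.
All other pairs contribute 0.
Summing the contributions gives betweenness(C) = 8.

8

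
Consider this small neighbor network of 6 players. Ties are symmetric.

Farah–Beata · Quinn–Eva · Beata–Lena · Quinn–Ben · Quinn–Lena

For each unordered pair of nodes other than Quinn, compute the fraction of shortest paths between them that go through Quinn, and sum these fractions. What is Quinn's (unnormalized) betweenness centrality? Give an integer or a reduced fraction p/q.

Pairs whose geodesics pass through Quinn — Ben–Eva: 1; Ben–Lena: 1; Ben–Beata: 1; Ben–Farah: 1; Eva–Lena: 1; Eva–Beata: 1; Eva–Farah: 1.
All other pairs contribute 0.
Summing the contributions gives betweenness(Quinn) = 7.

7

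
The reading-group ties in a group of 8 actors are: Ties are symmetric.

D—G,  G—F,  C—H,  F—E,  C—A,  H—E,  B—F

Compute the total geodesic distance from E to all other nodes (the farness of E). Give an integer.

Distances from E: A:3, B:2, C:2, D:3, F:1, G:2, H:1.
Sum = 3 + 2 + 2 + 3 + 1 + 2 + 1 = 14.

14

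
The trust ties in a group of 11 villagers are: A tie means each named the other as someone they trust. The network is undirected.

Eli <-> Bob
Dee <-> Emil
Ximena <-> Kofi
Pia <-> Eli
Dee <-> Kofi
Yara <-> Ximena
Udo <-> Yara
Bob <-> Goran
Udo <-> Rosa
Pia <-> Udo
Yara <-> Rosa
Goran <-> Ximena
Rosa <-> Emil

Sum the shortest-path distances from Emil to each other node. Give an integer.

27

Distances from Emil: Bob:5, Dee:1, Eli:4, Goran:4, Kofi:2, Pia:3, Rosa:1, Udo:2, Ximena:3, Yara:2.
Sum = 5 + 1 + 4 + 4 + 2 + 3 + 1 + 2 + 3 + 2 = 27.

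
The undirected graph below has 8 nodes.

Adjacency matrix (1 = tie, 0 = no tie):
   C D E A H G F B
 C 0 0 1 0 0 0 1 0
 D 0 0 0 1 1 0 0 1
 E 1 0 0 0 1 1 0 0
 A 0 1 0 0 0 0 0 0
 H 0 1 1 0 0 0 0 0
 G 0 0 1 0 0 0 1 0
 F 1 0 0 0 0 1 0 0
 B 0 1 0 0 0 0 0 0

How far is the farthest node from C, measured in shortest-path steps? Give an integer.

4

Distances from C: A:4, B:4, D:3, E:1, F:1, G:2, H:2.
The largest is 4 (to A and B), so the eccentricity of C is 4.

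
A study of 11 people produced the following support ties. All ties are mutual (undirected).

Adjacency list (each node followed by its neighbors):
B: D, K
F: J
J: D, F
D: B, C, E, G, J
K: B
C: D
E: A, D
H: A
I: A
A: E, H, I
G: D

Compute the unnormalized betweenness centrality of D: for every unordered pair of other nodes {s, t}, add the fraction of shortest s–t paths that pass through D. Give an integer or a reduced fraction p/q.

37

Pairs whose geodesics pass through D — C–J: 1; C–E: 1; C–F: 1; C–H: 1; C–A: 1; C–K: 1; C–G: 1; C–B: 1; C–I: 1; J–E: 1; J–H: 1; J–A: 1; J–K: 1; J–G: 1 … (+23 more pairs).
All other pairs contribute 0.
Summing the contributions gives betweenness(D) = 37.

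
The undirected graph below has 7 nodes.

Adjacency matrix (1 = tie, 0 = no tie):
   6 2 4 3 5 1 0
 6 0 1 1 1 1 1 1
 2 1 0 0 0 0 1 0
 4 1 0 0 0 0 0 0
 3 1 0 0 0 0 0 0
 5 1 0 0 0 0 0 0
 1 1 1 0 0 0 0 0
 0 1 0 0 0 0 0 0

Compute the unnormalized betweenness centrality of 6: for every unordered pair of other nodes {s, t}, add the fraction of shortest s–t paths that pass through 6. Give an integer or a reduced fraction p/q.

Pairs whose geodesics pass through 6 — 2–4: 1; 2–3: 1; 2–5: 1; 2–0: 1; 4–3: 1; 4–5: 1; 4–1: 1; 4–0: 1; 3–5: 1; 3–1: 1; 3–0: 1; 5–1: 1; 5–0: 1; 1–0: 1.
All other pairs contribute 0.
Summing the contributions gives betweenness(6) = 14.

14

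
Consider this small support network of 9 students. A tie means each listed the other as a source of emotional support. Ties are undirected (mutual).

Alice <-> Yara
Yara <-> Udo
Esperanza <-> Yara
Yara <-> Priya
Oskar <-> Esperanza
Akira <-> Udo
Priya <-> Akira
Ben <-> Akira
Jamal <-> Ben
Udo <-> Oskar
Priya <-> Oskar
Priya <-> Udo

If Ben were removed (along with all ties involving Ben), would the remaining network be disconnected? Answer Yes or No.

Removing Ben leaves {Akira, Alice, Esperanza, Oskar, Priya, Udo, and Yara} with no path to {Jamal}, so the network splits into 2 components. Ben is a cut vertex.

Yes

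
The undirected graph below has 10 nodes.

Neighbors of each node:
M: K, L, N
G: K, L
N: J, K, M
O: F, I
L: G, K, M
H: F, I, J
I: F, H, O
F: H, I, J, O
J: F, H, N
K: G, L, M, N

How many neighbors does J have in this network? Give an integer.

J is directly tied to F, H, and N. That is 3 neighbors, so the degree of J is 3.

3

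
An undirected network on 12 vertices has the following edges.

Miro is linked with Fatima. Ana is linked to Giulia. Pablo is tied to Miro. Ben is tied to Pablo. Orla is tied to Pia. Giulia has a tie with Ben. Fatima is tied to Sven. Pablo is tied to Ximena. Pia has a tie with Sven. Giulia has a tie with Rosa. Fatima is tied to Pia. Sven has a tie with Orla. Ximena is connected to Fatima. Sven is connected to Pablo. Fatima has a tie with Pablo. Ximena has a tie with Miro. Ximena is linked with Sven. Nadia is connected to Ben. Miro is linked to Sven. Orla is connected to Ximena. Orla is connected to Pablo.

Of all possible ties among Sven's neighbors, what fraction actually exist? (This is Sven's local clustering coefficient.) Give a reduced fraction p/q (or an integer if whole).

Sven's neighbors: Fatima, Miro, Orla, Pablo, Pia, and Ximena (k = 6).
Possible neighbor pairs: C(6,2) = 15. Edges among them: Fatima–Miro, Fatima–Pablo, Fatima–Pia, Fatima–Ximena, Miro–Pablo, Miro–Ximena, Orla–Pablo, Orla–Pia, Orla–Ximena, Pablo–Ximena → e = 10.
Clustering(Sven) = 10/15 = 2/3.

2/3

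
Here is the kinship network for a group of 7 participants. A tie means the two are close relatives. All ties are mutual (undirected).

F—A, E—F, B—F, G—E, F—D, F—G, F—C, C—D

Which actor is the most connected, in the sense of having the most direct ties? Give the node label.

Degrees — A:1, B:1, C:2, D:2, E:2, F:6, G:2.
The maximum is 6, attained only by F.

F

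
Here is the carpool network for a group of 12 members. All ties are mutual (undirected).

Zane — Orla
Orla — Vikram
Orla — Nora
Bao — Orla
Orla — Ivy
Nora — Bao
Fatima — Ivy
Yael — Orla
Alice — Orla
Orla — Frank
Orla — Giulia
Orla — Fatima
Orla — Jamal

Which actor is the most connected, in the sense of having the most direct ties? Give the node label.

Degrees — Alice:1, Bao:2, Fatima:2, Frank:1, Giulia:1, Ivy:2, Jamal:1, Nora:2, Orla:11, Vikram:1, Yael:1, Zane:1.
The maximum is 11, attained only by Orla.

Orla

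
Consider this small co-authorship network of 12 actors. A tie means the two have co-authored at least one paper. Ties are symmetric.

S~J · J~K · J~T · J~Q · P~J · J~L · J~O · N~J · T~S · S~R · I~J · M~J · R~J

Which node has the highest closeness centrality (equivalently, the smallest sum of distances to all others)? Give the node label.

Farness (sum of distances to all others) for each node — I:21, J:11, K:21, L:21, M:21, N:21, O:21, P:21, Q:21, R:20, S:19, T:20.
The smallest farness is 11, for J, so J has the highest closeness.

J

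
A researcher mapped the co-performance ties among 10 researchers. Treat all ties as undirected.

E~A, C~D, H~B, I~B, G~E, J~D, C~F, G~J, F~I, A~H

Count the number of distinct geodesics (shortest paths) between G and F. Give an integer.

1

The shortest distance is 4, and the only length-4 path is G–J–D–C–F. So there is exactly 1 shortest path.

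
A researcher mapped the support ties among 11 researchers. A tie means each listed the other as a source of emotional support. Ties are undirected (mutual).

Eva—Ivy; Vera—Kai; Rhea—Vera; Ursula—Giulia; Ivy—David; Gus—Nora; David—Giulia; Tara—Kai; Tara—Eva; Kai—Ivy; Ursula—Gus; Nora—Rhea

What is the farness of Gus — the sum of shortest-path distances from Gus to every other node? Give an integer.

30

Distances from Gus: David:3, Eva:5, Giulia:2, Ivy:4, Kai:4, Nora:1, Rhea:2, Tara:5, Ursula:1, Vera:3.
Sum = 3 + 5 + 2 + 4 + 4 + 1 + 2 + 5 + 1 + 3 = 30.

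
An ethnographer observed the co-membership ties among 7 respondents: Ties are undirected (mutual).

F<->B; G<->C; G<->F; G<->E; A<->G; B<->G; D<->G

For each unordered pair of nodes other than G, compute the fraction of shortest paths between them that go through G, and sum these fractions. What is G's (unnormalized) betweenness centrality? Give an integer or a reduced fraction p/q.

14

Pairs whose geodesics pass through G — E–B: 1; E–D: 1; E–F: 1; E–C: 1; E–A: 1; B–D: 1; B–C: 1; B–A: 1; D–F: 1; D–C: 1; D–A: 1; F–C: 1; F–A: 1; C–A: 1.
All other pairs contribute 0.
Summing the contributions gives betweenness(G) = 14.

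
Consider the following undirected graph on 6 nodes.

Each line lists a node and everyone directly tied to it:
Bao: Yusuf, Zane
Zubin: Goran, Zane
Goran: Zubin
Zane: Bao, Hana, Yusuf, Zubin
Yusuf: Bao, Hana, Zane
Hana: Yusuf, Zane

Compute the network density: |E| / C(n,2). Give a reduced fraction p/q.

There are 7 edges and 6 nodes, so the maximum possible is C(6,2) = 15.
Density = 7/15.

7/15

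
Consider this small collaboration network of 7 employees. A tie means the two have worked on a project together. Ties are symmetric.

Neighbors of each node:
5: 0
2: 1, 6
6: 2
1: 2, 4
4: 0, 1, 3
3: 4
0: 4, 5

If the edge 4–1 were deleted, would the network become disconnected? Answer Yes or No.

Without the 4–1 edge there is no alternate route between 4 and 1, so the network disconnects. It is a bridge.

Yes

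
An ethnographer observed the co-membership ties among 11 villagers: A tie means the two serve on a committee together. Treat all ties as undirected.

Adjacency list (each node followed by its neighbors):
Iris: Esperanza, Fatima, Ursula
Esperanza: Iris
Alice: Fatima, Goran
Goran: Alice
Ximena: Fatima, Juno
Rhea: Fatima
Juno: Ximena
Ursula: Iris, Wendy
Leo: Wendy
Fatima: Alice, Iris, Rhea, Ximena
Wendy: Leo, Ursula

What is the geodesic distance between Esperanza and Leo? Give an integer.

One shortest route is Esperanza – Iris – Ursula – Wendy – Leo, which uses 4 edges, and at distance 3 from Esperanza we only reach {Alice, Rhea, Wendy, Ximena}, which does not include Leo. So d(Esperanza,Leo) = 4.

4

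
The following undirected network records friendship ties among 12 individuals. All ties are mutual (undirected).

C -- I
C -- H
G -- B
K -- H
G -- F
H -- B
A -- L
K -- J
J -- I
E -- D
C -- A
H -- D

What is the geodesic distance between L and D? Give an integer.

4

One shortest route is L – A – C – H – D, which uses 4 edges, and at distance 3 from L we only reach {H, I}, which does not include D. So d(L,D) = 4.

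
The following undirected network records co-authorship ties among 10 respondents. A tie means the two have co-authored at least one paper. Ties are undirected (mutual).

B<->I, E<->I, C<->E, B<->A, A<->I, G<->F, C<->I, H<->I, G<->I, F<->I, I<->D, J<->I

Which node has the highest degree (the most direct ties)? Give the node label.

I

Degrees — A:2, B:2, C:2, D:1, E:2, F:2, G:2, H:1, I:9, J:1.
The maximum is 9, attained only by I.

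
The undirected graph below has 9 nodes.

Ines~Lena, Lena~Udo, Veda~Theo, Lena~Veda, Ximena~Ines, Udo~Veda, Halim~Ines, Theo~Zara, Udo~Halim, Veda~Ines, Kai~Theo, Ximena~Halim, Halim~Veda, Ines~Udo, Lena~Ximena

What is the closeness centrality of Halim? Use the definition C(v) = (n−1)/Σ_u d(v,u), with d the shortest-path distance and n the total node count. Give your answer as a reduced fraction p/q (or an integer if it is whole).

Distances from Halim: Ines:1, Kai:3, Lena:2, Theo:2, Udo:1, Veda:1, Ximena:1, Zara:3. Sum = 14.
n = 9, so closeness = 8/14 = 4/7.

4/7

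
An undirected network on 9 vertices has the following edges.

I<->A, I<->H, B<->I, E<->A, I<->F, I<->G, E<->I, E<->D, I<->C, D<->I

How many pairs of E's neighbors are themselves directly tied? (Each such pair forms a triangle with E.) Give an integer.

2

E's neighbors: A, D, and I.
Neighbor pairs that are themselves tied: E–A–I; E–D–I. Each forms one triangle with E, for 2 in total.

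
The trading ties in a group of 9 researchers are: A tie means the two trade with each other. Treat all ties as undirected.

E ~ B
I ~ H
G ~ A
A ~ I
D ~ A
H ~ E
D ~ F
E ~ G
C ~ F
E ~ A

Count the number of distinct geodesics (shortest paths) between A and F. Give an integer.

The shortest distance is 2, and the only length-2 path is A–D–F. So there is exactly 1 shortest path.

1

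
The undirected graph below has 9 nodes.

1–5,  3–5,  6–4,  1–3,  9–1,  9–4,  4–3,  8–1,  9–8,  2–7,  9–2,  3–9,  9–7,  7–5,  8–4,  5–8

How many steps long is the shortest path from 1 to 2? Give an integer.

One shortest route is 1 – 9 – 2, which uses 2 edges, and 1 and 2 are not directly tied, so nothing shorter exists. So d(1,2) = 2.

2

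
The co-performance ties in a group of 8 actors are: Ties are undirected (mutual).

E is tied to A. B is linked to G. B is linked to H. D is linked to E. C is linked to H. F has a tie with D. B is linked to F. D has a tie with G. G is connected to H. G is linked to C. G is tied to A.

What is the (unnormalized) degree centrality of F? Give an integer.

F is directly tied to B and D. That is 2 neighbors, so the degree of F is 2.

2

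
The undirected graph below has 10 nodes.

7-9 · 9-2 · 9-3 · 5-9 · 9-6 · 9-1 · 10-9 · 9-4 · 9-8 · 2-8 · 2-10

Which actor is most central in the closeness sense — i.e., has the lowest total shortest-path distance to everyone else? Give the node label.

9

Farness (sum of distances to all others) for each node — 1:17, 2:15, 3:17, 4:17, 5:17, 6:17, 7:17, 8:16, 9:9, 10:16.
The smallest farness is 9, for 9, so 9 has the highest closeness.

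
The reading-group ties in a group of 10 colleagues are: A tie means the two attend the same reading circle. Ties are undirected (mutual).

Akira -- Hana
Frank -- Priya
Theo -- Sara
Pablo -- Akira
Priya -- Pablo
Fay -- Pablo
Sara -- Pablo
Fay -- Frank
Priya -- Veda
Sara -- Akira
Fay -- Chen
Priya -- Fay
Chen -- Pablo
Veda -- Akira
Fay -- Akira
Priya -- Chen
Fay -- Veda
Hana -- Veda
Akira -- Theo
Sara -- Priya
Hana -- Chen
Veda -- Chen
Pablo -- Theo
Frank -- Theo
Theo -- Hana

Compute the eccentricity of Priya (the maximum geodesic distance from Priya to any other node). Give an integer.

Distances from Priya: Akira:2, Chen:1, Fay:1, Frank:1, Hana:2, Pablo:1, Sara:1, Theo:2, Veda:1.
The largest is 2 (to Hana, Akira, and Theo), so the eccentricity of Priya is 2.

2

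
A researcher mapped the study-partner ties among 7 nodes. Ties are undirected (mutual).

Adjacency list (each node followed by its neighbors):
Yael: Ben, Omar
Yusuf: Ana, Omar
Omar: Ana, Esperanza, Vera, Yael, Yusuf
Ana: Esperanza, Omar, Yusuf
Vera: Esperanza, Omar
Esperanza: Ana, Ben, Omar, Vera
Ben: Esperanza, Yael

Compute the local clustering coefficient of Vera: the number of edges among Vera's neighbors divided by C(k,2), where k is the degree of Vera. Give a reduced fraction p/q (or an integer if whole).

Vera's neighbors: Esperanza and Omar (k = 2).
Possible neighbor pairs: C(2,2) = 1. Edges among them: Esperanza–Omar → e = 1.
Clustering(Vera) = 1/1.

1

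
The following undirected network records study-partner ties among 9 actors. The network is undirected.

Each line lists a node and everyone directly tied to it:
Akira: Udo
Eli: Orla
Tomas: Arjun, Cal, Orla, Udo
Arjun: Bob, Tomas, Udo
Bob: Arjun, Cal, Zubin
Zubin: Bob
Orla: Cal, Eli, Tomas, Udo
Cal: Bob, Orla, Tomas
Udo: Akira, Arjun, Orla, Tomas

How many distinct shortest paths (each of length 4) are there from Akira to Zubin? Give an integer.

1

The shortest distance is 4, and the only length-4 path is Akira–Udo–Arjun–Bob–Zubin. So there is exactly 1 shortest path.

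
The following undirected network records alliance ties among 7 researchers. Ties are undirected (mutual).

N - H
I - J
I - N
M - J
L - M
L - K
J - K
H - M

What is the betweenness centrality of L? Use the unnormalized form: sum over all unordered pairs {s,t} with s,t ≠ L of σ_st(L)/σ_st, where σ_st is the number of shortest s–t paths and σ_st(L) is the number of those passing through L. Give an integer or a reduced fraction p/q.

Pairs whose geodesics pass through L — K–M: 1/2; K–H: 1/2.
All other pairs contribute 0.
Summing the contributions gives betweenness(L) = 1.

1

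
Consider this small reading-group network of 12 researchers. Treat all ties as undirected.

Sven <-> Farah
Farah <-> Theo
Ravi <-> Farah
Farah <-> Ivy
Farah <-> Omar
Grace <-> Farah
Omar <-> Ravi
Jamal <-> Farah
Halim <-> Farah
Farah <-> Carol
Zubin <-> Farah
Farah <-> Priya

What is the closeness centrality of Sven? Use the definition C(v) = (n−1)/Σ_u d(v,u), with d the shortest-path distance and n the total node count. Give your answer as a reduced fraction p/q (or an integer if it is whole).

Distances from Sven: Carol:2, Farah:1, Grace:2, Halim:2, Ivy:2, Jamal:2, Omar:2, Priya:2, Ravi:2, Theo:2, Zubin:2. Sum = 21.
n = 12, so closeness = 11/21.

11/21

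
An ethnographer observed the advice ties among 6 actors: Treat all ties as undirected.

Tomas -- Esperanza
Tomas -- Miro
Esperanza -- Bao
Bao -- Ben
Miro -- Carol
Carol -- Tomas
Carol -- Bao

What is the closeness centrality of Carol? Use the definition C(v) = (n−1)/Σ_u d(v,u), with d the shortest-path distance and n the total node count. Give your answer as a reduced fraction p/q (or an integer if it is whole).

5/7

Distances from Carol: Bao:1, Ben:2, Esperanza:2, Miro:1, Tomas:1. Sum = 7.
n = 6, so closeness = 5/7.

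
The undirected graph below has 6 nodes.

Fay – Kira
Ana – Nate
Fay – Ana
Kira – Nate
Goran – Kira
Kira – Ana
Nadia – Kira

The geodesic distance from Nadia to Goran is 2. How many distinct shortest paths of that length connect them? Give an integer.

1

The shortest distance is 2, and the only length-2 path is Nadia–Kira–Goran. So there is exactly 1 shortest path.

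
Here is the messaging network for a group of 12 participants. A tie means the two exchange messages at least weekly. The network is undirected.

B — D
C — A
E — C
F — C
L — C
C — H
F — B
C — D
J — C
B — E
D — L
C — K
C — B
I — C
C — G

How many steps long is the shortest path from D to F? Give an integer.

One shortest route is D – C – F, which uses 2 edges, and D and F are not directly tied, so nothing shorter exists. So d(D,F) = 2.

2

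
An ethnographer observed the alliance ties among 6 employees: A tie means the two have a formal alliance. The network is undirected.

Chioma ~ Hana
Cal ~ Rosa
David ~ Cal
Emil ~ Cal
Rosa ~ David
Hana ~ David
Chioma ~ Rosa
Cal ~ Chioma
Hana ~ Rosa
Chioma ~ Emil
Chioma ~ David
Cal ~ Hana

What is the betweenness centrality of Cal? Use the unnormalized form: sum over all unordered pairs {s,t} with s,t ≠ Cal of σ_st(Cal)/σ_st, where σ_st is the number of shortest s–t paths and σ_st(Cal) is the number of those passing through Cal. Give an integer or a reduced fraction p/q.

3/2

Pairs whose geodesics pass through Cal — Rosa–Emil: 1/2; David–Emil: 1/2; Hana–Emil: 1/2.
All other pairs contribute 0.
Summing the contributions gives betweenness(Cal) = 3/2.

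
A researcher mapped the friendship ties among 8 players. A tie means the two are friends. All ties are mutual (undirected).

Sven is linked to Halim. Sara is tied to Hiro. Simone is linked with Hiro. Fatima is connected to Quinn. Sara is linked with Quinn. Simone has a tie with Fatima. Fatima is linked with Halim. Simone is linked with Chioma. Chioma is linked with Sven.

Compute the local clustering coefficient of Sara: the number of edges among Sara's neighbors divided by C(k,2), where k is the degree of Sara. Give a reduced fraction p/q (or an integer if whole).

0

Sara's neighbors: Hiro and Quinn (k = 2).
Possible neighbor pairs: C(2,2) = 1. Edges among them: none → e = 0.
Clustering(Sara) = 0/1.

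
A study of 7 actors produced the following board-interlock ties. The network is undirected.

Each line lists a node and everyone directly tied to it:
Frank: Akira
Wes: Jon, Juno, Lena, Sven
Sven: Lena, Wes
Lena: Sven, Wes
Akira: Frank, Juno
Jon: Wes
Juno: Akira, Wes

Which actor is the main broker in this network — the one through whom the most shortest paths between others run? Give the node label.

Wes

Unnormalized betweenness of each node: Akira:5, Frank:0, Jon:0, Juno:8, Lena:0, Sven:0, Wes:11.
Wes has the largest value, 11, making it the main broker — the node through which the most shortest paths run.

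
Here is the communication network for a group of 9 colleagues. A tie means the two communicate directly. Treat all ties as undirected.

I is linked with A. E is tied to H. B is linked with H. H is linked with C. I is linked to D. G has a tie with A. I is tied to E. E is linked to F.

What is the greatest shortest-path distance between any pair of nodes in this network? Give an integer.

Eccentricity of each node (its greatest distance to any other): A:4, B:5, C:5, D:4, E:3, F:4, G:5, H:4, I:3.
The maximum eccentricity is 5, realized for instance by the pair C–G via C – H – E – I – A – G. So the diameter is 5.

5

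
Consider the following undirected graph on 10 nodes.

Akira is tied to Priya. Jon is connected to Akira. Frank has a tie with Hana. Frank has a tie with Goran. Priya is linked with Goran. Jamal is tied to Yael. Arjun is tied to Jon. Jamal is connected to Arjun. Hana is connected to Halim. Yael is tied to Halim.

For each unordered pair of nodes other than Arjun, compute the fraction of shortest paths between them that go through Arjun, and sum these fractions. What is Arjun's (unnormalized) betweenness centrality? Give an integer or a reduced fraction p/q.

Pairs whose geodesics pass through Arjun — Jon–Jamal: 1; Jon–Yael: 1; Jon–Halim: 1; Jon–Hana: 1/2; Jamal–Goran: 1/2; Jamal–Priya: 1; Jamal–Akira: 1; Yael–Priya: 1/2; Yael–Akira: 1; Halim–Akira: 1/2.
All other pairs contribute 0.
Summing the contributions gives betweenness(Arjun) = 8.

8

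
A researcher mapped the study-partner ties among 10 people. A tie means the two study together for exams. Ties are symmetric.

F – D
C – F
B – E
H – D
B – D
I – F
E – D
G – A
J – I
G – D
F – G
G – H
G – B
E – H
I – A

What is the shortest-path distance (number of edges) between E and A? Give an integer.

3

One shortest route is E – H – G – A, which uses 3 edges, and at distance 2 from E we only reach {F, G}, which does not include A. So d(E,A) = 3.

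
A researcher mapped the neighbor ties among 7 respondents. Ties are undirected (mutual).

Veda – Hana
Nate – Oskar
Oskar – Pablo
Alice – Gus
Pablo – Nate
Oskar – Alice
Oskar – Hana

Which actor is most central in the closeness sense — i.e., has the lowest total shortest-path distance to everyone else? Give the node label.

Farness (sum of distances to all others) for each node — Alice:11, Gus:16, Hana:11, Nate:12, Oskar:8, Pablo:12, Veda:16.
The smallest farness is 8, for Oskar, so Oskar has the highest closeness.

Oskar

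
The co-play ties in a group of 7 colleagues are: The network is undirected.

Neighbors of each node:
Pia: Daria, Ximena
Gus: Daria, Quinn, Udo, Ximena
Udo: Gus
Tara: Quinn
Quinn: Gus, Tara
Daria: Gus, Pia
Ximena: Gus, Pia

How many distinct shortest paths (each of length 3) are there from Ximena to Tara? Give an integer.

The shortest distance is 3, and the only length-3 path is Ximena–Gus–Quinn–Tara. So there is exactly 1 shortest path.

1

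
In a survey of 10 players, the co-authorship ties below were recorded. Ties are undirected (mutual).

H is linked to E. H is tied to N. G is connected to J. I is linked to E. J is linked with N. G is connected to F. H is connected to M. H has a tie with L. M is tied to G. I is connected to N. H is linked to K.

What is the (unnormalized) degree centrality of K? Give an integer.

1

K is directly tied to H. That is 1 neighbor, so the degree of K is 1.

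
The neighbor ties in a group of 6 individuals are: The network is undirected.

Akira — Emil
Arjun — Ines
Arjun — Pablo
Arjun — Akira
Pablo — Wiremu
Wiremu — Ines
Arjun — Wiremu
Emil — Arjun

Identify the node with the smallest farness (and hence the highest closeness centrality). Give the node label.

Farness (sum of distances to all others) for each node — Akira:8, Arjun:5, Emil:8, Ines:8, Pablo:8, Wiremu:7.
The smallest farness is 5, for Arjun, so Arjun has the highest closeness.

Arjun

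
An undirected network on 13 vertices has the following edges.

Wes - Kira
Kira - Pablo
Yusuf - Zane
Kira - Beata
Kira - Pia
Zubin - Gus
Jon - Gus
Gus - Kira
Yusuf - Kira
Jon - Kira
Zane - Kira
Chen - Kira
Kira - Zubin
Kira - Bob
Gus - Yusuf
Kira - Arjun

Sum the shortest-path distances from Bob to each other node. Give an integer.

Distances from Bob: Arjun:2, Beata:2, Chen:2, Gus:2, Jon:2, Kira:1, Pablo:2, Pia:2, Wes:2, Yusuf:2, Zane:2, Zubin:2.
Sum = 2 + 2 + 2 + 2 + 2 + 1 + 2 + 2 + 2 + 2 + 2 + 2 = 23.

23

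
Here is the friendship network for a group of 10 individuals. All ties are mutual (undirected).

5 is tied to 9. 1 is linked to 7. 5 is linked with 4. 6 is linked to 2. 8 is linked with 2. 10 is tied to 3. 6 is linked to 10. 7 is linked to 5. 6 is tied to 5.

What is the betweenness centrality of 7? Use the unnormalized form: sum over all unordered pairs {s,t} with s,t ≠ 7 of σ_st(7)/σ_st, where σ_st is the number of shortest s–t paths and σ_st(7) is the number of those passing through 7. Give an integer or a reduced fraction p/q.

Pairs whose geodesics pass through 7 — 10–1: 1; 9–1: 1; 3–1: 1; 4–1: 1; 1–5: 1; 1–6: 1; 1–2: 1; 1–8: 1.
All other pairs contribute 0.
Summing the contributions gives betweenness(7) = 8.

8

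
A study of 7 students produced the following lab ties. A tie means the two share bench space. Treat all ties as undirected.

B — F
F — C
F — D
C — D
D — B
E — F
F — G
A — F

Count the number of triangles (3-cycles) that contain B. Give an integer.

1

B's neighbors: D and F.
Neighbor pairs that are themselves tied: B–D–F. Each forms one triangle with B, for 1 in total.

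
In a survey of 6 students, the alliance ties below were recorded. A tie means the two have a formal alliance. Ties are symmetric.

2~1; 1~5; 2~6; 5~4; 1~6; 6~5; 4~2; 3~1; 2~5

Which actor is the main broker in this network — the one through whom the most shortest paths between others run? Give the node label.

1

Unnormalized betweenness of each node: 1:4, 2:3/2, 3:0, 4:0, 5:3/2, 6:0.
1 has the largest value, 4, making it the main broker — the node through which the most shortest paths run.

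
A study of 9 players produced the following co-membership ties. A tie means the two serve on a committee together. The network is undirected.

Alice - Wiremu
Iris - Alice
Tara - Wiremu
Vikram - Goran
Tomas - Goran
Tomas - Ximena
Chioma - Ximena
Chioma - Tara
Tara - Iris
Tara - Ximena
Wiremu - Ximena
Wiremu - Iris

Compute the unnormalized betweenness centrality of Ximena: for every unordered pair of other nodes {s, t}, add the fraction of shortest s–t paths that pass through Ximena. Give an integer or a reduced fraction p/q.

95/6

Pairs whose geodesics pass through Ximena — Tara–Goran: 1; Tara–Tomas: 1; Tara–Vikram: 1; Chioma–Alice: 1/3; Chioma–Wiremu: 1/2; Chioma–Goran: 1; Chioma–Tomas: 1; Chioma–Vikram: 1; Alice–Goran: 1; Alice–Tomas: 1; Alice–Vikram: 1; Iris–Goran: 2/2; Iris–Tomas: 2/2; Iris–Vikram: 2/2 … (+3 more pairs).
All other pairs contribute 0.
Summing the contributions gives betweenness(Ximena) = 95/6.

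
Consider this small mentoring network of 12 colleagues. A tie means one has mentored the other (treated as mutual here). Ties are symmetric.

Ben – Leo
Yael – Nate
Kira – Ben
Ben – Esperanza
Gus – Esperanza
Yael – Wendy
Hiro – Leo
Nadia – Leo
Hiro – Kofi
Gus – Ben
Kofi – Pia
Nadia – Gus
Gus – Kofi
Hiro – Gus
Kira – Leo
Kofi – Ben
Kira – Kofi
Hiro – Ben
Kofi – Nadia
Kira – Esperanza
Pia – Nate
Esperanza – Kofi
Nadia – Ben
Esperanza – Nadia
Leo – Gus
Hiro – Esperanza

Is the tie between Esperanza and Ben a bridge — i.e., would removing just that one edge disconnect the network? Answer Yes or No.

Even without that edge, Esperanza still reaches Ben via Esperanza – Kofi – Ben, so the network stays connected. Not a bridge.

No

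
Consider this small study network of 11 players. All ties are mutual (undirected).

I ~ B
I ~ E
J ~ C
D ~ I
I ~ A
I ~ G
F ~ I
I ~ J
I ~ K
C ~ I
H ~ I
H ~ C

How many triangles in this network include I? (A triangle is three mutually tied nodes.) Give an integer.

I's neighbors: A, B, C, D, E, F, G, H, J, and K.
Neighbor pairs that are themselves tied: I–C–H; I–C–J. Each forms one triangle with I, for 2 in total.

2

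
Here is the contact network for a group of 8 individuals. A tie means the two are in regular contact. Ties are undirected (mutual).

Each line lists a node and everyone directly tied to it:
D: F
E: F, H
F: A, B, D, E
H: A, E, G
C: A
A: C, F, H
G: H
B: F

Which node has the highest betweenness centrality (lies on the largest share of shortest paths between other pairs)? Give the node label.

F

Unnormalized betweenness of each node: A:9, B:0, C:0, D:0, E:3, F:12, G:0, H:7.
F has the largest value, 12, making it the main broker — the node through which the most shortest paths run.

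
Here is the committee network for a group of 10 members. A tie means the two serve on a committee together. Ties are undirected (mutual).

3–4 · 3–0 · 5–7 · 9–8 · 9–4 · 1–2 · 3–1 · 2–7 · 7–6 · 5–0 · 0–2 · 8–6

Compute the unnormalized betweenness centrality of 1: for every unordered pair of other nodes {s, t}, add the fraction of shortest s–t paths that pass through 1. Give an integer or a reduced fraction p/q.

Pairs whose geodesics pass through 1 — 6–3: 1/4; 7–3: 1/3; 7–4: 1/4; 2–3: 1/2; 2–4: 1/2; 2–9: 1/3.
All other pairs contribute 0.
Summing the contributions gives betweenness(1) = 13/6.

13/6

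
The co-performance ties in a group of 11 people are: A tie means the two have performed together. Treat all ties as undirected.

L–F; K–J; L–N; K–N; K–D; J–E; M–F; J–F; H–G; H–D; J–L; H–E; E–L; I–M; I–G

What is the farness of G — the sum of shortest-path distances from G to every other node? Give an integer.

24

Distances from G: D:2, E:2, F:3, H:1, I:1, J:3, K:3, L:3, M:2, N:4.
Sum = 2 + 2 + 3 + 1 + 1 + 3 + 3 + 3 + 2 + 4 = 24.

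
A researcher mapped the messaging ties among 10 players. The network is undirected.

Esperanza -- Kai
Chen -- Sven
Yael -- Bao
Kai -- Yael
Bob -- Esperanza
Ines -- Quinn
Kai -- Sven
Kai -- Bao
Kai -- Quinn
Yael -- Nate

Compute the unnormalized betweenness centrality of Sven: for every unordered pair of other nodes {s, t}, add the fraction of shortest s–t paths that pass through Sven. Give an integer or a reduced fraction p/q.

8

Pairs whose geodesics pass through Sven — Nate–Chen: 1; Kai–Chen: 1; Esperanza–Chen: 1; Bao–Chen: 1; Yael–Chen: 1; Ines–Chen: 1; Chen–Bob: 1; Chen–Quinn: 1.
All other pairs contribute 0.
Summing the contributions gives betweenness(Sven) = 8.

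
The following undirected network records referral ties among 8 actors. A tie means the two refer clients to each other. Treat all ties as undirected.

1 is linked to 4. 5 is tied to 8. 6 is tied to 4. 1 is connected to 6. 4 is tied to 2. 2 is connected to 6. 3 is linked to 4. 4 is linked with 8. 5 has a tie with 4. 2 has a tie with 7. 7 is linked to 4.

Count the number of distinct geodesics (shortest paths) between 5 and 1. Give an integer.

1

The shortest distance is 2, and the only length-2 path is 5–4–1. So there is exactly 1 shortest path.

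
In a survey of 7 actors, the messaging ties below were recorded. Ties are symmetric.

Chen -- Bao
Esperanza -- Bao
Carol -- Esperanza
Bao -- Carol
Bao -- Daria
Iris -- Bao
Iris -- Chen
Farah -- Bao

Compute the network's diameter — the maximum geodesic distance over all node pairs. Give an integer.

Eccentricity of each node (its greatest distance to any other): Bao:1, Carol:2, Chen:2, Daria:2, Esperanza:2, Farah:2, Iris:2.
The maximum eccentricity is 2, realized for instance by the pair Carol–Farah via Carol – Bao – Farah. So the diameter is 2.

2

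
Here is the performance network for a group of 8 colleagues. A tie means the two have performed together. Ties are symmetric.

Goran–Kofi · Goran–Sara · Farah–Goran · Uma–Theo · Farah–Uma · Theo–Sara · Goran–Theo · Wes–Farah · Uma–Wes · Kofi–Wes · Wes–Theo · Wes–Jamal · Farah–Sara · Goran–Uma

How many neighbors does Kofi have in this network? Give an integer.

Kofi is directly tied to Goran and Wes. That is 2 neighbors, so the degree of Kofi is 2.

2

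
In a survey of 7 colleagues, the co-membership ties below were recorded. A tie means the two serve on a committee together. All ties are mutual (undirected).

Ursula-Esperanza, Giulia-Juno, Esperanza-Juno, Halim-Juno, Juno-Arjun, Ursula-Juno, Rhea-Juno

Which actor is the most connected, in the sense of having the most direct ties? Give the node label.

Juno

Degrees — Arjun:1, Esperanza:2, Giulia:1, Halim:1, Juno:6, Rhea:1, Ursula:2.
The maximum is 6, attained only by Juno.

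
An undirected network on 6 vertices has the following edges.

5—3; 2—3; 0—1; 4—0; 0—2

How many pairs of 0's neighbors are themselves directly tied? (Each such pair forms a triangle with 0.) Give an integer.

0's neighbors are 1, 2, and 4, but none of them are tied to each other, so no triangle contains 0.

0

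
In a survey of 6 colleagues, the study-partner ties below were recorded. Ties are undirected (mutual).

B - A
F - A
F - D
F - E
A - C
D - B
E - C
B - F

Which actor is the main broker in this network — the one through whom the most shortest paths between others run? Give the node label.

Unnormalized betweenness of each node: A:13/6, B:5/6, C:1/2, D:0, E:5/6, F:11/3.
F has the largest value, 11/3, making it the main broker — the node through which the most shortest paths run.

F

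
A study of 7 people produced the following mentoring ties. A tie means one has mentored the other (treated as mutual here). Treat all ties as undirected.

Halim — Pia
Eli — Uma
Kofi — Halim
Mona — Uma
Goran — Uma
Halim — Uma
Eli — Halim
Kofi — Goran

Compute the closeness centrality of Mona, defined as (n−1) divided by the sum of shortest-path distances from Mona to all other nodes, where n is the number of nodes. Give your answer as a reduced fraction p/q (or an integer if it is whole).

6/13

Distances from Mona: Eli:2, Goran:2, Halim:2, Kofi:3, Pia:3, Uma:1. Sum = 13.
n = 7, so closeness = 6/13.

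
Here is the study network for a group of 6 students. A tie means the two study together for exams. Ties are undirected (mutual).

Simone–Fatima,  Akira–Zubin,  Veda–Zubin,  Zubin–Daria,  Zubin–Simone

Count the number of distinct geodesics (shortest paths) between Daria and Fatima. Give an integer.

The shortest distance is 3, and the only length-3 path is Daria–Zubin–Simone–Fatima. So there is exactly 1 shortest path.

1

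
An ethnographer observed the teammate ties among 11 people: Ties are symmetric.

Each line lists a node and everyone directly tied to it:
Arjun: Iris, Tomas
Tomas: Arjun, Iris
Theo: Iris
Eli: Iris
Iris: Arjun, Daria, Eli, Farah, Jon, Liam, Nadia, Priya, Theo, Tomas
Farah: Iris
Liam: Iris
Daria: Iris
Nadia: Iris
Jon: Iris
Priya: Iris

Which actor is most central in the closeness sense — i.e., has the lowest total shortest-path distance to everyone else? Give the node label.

Farness (sum of distances to all others) for each node — Arjun:18, Daria:19, Eli:19, Farah:19, Iris:10, Jon:19, Liam:19, Nadia:19, Priya:19, Theo:19, Tomas:18.
The smallest farness is 10, for Iris, so Iris has the highest closeness.

Iris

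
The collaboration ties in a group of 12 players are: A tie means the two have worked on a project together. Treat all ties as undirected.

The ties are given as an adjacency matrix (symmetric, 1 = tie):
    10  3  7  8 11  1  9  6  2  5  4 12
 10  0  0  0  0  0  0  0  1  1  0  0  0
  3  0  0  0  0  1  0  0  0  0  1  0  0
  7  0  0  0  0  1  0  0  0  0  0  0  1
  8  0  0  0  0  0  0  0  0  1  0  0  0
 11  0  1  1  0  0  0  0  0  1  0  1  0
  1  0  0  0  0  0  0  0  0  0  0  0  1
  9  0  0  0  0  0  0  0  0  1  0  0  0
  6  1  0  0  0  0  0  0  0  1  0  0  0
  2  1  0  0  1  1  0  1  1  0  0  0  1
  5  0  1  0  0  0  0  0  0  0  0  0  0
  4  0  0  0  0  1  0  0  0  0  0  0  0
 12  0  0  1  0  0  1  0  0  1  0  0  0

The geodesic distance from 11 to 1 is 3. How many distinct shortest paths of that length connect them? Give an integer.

The shortest distance is 3. The length-3 paths are: 11–2–12–1; 11–7–12–1.
That gives 2 distinct shortest paths.

2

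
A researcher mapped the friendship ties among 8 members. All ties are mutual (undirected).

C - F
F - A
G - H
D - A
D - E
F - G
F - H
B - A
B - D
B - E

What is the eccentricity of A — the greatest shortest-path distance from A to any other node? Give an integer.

2

Distances from A: B:1, C:2, D:1, E:2, F:1, G:2, H:2.
The largest is 2 (to E, C, G, and H), so the eccentricity of A is 2.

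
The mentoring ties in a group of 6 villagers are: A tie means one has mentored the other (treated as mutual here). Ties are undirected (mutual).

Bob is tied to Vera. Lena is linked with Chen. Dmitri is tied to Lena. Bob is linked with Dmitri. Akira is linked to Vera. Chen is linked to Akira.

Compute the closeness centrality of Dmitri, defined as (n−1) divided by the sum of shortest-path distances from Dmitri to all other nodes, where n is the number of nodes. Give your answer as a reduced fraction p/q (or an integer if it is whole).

Distances from Dmitri: Akira:3, Bob:1, Chen:2, Lena:1, Vera:2. Sum = 9.
n = 6, so closeness = 5/9.

5/9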